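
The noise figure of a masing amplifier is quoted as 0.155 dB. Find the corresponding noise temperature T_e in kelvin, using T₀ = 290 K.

10.5 K

F = 10^(0.155/10) = 1.03633
T_e = (F − 1)·T₀ = (1.03633 − 1) × 290 = 10.5 K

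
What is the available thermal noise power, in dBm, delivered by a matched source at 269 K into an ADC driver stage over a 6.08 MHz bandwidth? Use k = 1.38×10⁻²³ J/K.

−106.5 dBm

P_n = kTB = 1.38×10⁻²³ × 269 × 6.08×10⁶ = 2.26×10⁻¹⁴ W
In dBm: 10 log₁₀(2.26×10⁻¹⁴ / 10⁻³) = −106.5 dBm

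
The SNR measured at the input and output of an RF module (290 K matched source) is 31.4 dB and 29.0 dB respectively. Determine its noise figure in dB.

2.4 dB

NF (dB) = SNR_in(dB) − SNR_out(dB) when the source is at T₀
NF = 31.4 − 29.0 = 2.4 dB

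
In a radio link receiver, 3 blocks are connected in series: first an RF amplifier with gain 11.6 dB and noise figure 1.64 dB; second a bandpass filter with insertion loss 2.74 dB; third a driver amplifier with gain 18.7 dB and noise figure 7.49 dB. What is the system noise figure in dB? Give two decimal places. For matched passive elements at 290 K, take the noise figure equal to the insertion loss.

Convert to linear (a loss of L dB is a gain of −L dB): F_i = 10^(NF_i/10), G_i = 10^(G_i,dB/10)
  Stage 1: F_1 = 10^(1.64/10) = 1.459, G_1 = 10^(11.6/10) = 14.45
  Stage 2: F_2 = 10^(2.74/10) = 1.879, G_2 = 10^(−2.74/10) = 0.5321
  Stage 3: F_3 = 10^(7.49/10) = 5.610, G_3 = 10^(18.7/10) = 74.13
Friis cascade:
  F = 1.459 + (1.879 − 1)/14.45 + (5.610 − 1)/7.691 = 2.119
NF = 10 log₁₀(2.119) = 3.26 dB

3.26 dB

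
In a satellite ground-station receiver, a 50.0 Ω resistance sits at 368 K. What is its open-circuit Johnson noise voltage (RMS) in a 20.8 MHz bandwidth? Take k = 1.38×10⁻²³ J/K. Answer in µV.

4.60 µV

V_n = √(4kTRB)
4kTRB = 4 × 1.38×10⁻²³ × 368 × 5.00×10¹ × 2.08×10⁷ = 2.11×10⁻¹¹ V²
V_n = √(2.11×10⁻¹¹) = 4.60×10⁻⁶ V = 4.60 µV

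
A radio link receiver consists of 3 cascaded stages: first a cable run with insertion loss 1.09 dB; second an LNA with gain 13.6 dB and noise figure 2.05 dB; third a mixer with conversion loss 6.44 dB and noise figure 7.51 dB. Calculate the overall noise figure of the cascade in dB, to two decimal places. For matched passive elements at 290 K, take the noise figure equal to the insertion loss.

3.66 dB

Convert to linear (a loss of L dB is a gain of −L dB): F_i = 10^(NF_i/10), G_i = 10^(G_i,dB/10)
  Stage 1: F_1 = 10^(1.09/10) = 1.285, G_1 = 10^(−1.09/10) = 0.7780
  Stage 2: F_2 = 10^(2.05/10) = 1.603, G_2 = 10^(13.6/10) = 22.91
  Stage 3: F_3 = 10^(7.51/10) = 5.636, G_3 = 10^(−6.44/10) = 0.2270
Friis cascade:
  F = 1.285 + (1.603 − 1)/0.7780 + (5.636 − 1)/17.82 = 2.321
NF = 10 log₁₀(2.321) = 3.66 dB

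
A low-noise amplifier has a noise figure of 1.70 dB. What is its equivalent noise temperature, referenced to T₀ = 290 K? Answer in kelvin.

F = 10^(1.70/10) = 1.47911
T_e = (F − 1)·T₀ = (1.47911 − 1) × 290 = 139 K

139 K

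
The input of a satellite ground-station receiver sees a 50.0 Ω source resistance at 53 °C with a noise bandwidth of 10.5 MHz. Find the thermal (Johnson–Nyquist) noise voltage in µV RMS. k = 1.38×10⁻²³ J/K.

T = 53 °C + 273.15 = 326.15 K
V_n = √(4kTRB)
4kTRB = 4 × 1.38×10⁻²³ × 326.15 × 5.00×10¹ × 1.05×10⁷ = 9.45×10⁻¹² V²
V_n = √(9.45×10⁻¹²) = 3.07×10⁻⁶ V = 3.07 µV

3.07 µV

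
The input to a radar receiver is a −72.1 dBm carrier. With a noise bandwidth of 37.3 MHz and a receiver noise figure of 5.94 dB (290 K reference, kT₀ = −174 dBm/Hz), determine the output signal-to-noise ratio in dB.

Noise floor: N = −174 + 10 log₁₀(B) + NF
10 log₁₀(3.73×10⁷) = 75.72 dB
N = −174 + 75.72 + 5.94 = −92.34 dBm
SNR = P_sig − N = −72.1 − (−92.34) = 20.24 dB → 20.2 dB

20.2 dB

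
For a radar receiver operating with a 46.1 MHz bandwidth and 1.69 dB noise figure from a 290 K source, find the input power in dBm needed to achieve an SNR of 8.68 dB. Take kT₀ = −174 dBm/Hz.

−87.0 dBm

Sensitivity = −174 + 10 log₁₀(B) + NF + SNR_min
= −174 + 76.64 + 1.69 + 8.68
= −86.99 dBm → −87.0 dBm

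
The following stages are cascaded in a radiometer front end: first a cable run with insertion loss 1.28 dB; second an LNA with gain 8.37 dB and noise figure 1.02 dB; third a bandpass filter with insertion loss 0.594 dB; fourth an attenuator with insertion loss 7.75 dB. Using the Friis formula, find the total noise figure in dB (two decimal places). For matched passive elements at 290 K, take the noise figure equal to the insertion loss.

4.53 dB

Convert to linear (a loss of L dB is a gain of −L dB): F_i = 10^(NF_i/10), G_i = 10^(G_i,dB/10)
  Stage 1: F_1 = 10^(1.28/10) = 1.343, G_1 = 10^(−1.28/10) = 0.7447
  Stage 2: F_2 = 10^(1.02/10) = 1.265, G_2 = 10^(8.37/10) = 6.871
  Stage 3: F_3 = 10^(0.594/10) = 1.147, G_3 = 10^(−0.594/10) = 0.8722
  Stage 4: F_4 = 10^(7.75/10) = 5.957, G_4 = 10^(−7.75/10) = 0.1679
Friis cascade:
  F = 1.343 + (1.265 − 1)/0.7447 + (1.147 − 1)/5.117 + (5.957 − 1)/4.463 = 2.838
NF = 10 log₁₀(2.838) = 4.53 dB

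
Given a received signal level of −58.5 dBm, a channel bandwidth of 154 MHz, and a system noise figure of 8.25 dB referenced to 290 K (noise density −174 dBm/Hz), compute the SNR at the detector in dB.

25.4 dB

Noise floor: N = −174 + 10 log₁₀(B) + NF
10 log₁₀(1.54×10⁸) = 81.88 dB
N = −174 + 81.88 + 8.25 = −83.87 dBm
SNR = P_sig − N = −58.5 − (−83.87) = 25.37 dB → 25.4 dB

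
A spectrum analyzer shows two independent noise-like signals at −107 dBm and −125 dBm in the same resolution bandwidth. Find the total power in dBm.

−106.9 dBm

Convert to linear, add, convert back:
P₁ = 2.00×10⁻¹⁴ W, P₂ = 3.16×10⁻¹⁶ W
P_tot = 2.03×10⁻¹⁴ W → 10 log₁₀(P_tot / 10⁻³) = −106.9 dBm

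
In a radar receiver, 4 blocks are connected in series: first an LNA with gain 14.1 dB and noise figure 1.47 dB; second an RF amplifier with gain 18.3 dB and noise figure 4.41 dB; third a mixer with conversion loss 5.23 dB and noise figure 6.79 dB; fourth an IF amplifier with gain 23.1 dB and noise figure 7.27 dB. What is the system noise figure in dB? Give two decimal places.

Convert to linear (a loss of L dB is a gain of −L dB): F_i = 10^(NF_i/10), G_i = 10^(G_i,dB/10)
  Stage 1: F_1 = 10^(1.47/10) = 1.403, G_1 = 10^(14.1/10) = 25.70
  Stage 2: F_2 = 10^(4.41/10) = 2.761, G_2 = 10^(18.3/10) = 67.61
  Stage 3: F_3 = 10^(6.79/10) = 4.775, G_3 = 10^(−5.23/10) = 0.2999
  Stage 4: F_4 = 10^(7.27/10) = 5.333, G_4 = 10^(23.1/10) = 204.2
Friis cascade:
  F = 1.403 + (2.761 − 1)/25.70 + (4.775 − 1)/1738 + (5.333 − 1)/521.2 = 1.482
NF = 10 log₁₀(1.482) = 1.71 dB

1.71 dB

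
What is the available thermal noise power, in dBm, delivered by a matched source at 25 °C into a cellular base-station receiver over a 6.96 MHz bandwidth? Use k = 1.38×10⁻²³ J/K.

T = 25 °C + 273.15 = 298.15 K
P_n = kTB = 1.38×10⁻²³ × 298.15 × 6.96×10⁶ = 2.86×10⁻¹⁴ W
In dBm: 10 log₁₀(2.86×10⁻¹⁴ / 10⁻³) = −105.4 dBm

−105.4 dBm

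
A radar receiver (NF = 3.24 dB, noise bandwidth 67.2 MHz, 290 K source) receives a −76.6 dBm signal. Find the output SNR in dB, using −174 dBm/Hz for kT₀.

15.9 dB

Noise floor: N = −174 + 10 log₁₀(B) + NF
10 log₁₀(6.72×10⁷) = 78.27 dB
N = −174 + 78.27 + 3.24 = −92.49 dBm
SNR = P_sig − N = −76.6 − (−92.49) = 15.89 dB → 15.9 dB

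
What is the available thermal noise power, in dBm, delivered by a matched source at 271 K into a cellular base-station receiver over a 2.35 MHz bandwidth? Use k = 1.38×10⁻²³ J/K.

−110.6 dBm

P_n = kTB = 1.38×10⁻²³ × 271 × 2.35×10⁶ = 8.79×10⁻¹⁵ W
In dBm: 10 log₁₀(8.79×10⁻¹⁵ / 10⁻³) = −110.6 dBm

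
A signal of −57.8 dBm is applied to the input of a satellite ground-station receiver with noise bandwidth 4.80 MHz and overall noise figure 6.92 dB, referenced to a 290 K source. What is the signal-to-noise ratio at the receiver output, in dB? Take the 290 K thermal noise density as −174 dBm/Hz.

Noise floor: N = −174 + 10 log₁₀(B) + NF
10 log₁₀(4.80×10⁶) = 66.81 dB
N = −174 + 66.81 + 6.92 = −100.27 dBm
SNR = P_sig − N = −57.8 − (−100.27) = 42.47 dB → 42.5 dB

42.5 dB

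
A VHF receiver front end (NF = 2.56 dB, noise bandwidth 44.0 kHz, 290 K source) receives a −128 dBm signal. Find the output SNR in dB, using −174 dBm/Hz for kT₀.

−3.0 dB

Noise floor: N = −174 + 10 log₁₀(B) + NF
10 log₁₀(4.40×10⁴) = 46.43 dB
N = −174 + 46.43 + 2.56 = −125.01 dBm
SNR = P_sig − N = −128 − (−125.01) = −2.99 dB → −3.0 dB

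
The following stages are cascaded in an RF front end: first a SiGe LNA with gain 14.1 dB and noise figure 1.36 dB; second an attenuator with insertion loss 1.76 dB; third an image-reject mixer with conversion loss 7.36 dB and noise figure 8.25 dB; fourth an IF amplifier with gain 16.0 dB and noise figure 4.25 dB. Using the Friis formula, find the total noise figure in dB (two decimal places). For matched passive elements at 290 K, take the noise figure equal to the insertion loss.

3.51 dB

Convert to linear (a loss of L dB is a gain of −L dB): F_i = 10^(NF_i/10), G_i = 10^(G_i,dB/10)
  Stage 1: F_1 = 10^(1.36/10) = 1.368, G_1 = 10^(14.1/10) = 25.70
  Stage 2: F_2 = 10^(1.76/10) = 1.500, G_2 = 10^(−1.76/10) = 0.6668
  Stage 3: F_3 = 10^(8.25/10) = 6.683, G_3 = 10^(−7.36/10) = 0.1837
  Stage 4: F_4 = 10^(4.25/10) = 2.661, G_4 = 10^(16.0/10) = 39.81
Friis cascade:
  F = 1.368 + (1.500 − 1)/25.70 + (6.683 − 1)/17.14 + (2.661 − 1)/3.148 = 2.246
NF = 10 log₁₀(2.246) = 3.51 dB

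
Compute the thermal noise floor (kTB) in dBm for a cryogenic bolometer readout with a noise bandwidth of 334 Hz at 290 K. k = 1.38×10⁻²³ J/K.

P_n = kTB = 1.38×10⁻²³ × 290 × 3.34×10² = 1.34×10⁻¹⁸ W
In dBm: 10 log₁₀(1.34×10⁻¹⁸ / 10⁻³) = −148.7 dBm

−148.7 dBm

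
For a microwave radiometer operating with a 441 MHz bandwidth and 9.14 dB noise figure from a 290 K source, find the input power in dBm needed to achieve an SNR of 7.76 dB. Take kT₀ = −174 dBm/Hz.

−70.7 dBm

Sensitivity = −174 + 10 log₁₀(B) + NF + SNR_min
= −174 + 86.44 + 9.14 + 7.76
= −70.66 dBm → −70.7 dBm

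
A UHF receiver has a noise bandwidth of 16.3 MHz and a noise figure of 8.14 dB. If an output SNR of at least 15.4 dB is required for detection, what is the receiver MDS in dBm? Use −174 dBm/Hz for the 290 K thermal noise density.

−78.3 dBm

Sensitivity = −174 + 10 log₁₀(B) + NF + SNR_min
= −174 + 72.12 + 8.14 + 15.4
= −78.34 dBm → −78.3 dBm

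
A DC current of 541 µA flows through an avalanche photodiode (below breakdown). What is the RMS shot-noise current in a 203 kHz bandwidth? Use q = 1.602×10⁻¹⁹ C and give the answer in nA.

5.93 nA

I_n = √(2qI·B)
2qI·B = 2 × 1.602×10⁻¹⁹ × 5.41×10⁻⁴ × 2.03×10⁵ = 3.52×10⁻¹⁷ A²
I_n = √(3.52×10⁻¹⁷) = 5.93×10⁻⁹ A = 5.93 nA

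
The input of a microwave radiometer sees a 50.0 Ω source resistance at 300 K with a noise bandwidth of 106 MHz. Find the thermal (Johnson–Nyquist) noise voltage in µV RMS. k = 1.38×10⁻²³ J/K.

V_n = √(4kTRB)
4kTRB = 4 × 1.38×10⁻²³ × 300 × 5.00×10¹ × 1.06×10⁸ = 8.78×10⁻¹¹ V²
V_n = √(8.78×10⁻¹¹) = 9.37×10⁻⁶ V = 9.37 µV

9.37 µV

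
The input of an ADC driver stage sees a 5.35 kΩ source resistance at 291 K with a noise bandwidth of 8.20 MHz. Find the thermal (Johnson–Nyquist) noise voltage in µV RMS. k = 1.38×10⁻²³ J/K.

26.5 µV

V_n = √(4kTRB)
4kTRB = 4 × 1.38×10⁻²³ × 291 × 5.35×10³ × 8.20×10⁶ = 7.05×10⁻¹⁰ V²
V_n = √(7.05×10⁻¹⁰) = 2.65×10⁻⁵ V = 26.5 µV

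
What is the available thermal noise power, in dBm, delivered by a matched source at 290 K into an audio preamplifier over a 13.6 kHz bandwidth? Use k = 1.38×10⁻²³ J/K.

−132.6 dBm

P_n = kTB = 1.38×10⁻²³ × 290 × 1.36×10⁴ = 5.44×10⁻¹⁷ W
In dBm: 10 log₁₀(5.44×10⁻¹⁷ / 10⁻³) = −132.6 dBm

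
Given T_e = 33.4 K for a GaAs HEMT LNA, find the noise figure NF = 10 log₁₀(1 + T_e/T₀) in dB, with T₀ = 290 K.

F = 1 + T_e/T₀ = 1 + 33.4/290 = 1.11517
NF = 10 log₁₀(1.11517) = 0.473 dB

0.473 dB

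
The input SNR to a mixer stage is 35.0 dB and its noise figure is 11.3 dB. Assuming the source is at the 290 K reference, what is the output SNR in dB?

By definition F = SNR_in/SNR_out, so in dB: SNR_out = SNR_in − NF
SNR_out = 35.0 − 11.3 = 23.7 dB

23.7 dB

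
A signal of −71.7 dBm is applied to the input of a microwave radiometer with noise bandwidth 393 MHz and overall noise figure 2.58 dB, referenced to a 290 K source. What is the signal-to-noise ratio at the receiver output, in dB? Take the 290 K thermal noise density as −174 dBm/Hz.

13.8 dB

Noise floor: N = −174 + 10 log₁₀(B) + NF
10 log₁₀(3.93×10⁸) = 85.94 dB
N = −174 + 85.94 + 2.58 = −85.48 dBm
SNR = P_sig − N = −71.7 − (−85.48) = 13.78 dB → 13.8 dB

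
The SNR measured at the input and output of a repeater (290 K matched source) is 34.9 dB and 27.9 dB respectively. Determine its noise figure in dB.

7.0 dB

NF (dB) = SNR_in(dB) − SNR_out(dB) when the source is at T₀
NF = 34.9 − 27.9 = 7.0 dB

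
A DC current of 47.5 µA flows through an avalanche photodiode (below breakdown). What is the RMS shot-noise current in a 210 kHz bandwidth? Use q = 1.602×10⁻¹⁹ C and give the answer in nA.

1.79 nA

I_n = √(2qI·B)
2qI·B = 2 × 1.602×10⁻¹⁹ × 4.75×10⁻⁵ × 2.10×10⁵ = 3.20×10⁻¹⁸ A²
I_n = √(3.20×10⁻¹⁸) = 1.79×10⁻⁹ A = 1.79 nA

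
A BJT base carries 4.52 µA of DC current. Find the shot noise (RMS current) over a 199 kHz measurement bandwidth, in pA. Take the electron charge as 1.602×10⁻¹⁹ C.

I_n = √(2qI·B)
2qI·B = 2 × 1.602×10⁻¹⁹ × 4.52×10⁻⁶ × 1.99×10⁵ = 2.88×10⁻¹⁹ A²
I_n = √(2.88×10⁻¹⁹) = 5.37×10⁻¹⁰ A = 537 pA

537 pA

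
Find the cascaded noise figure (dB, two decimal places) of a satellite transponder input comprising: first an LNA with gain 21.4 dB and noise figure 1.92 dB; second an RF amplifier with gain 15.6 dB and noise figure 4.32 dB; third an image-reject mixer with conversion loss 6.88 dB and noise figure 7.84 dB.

1.96 dB

Convert to linear (a loss of L dB is a gain of −L dB): F_i = 10^(NF_i/10), G_i = 10^(G_i,dB/10)
  Stage 1: F_1 = 10^(1.92/10) = 1.556, G_1 = 10^(21.4/10) = 138.0
  Stage 2: F_2 = 10^(4.32/10) = 2.704, G_2 = 10^(15.6/10) = 36.31
  Stage 3: F_3 = 10^(7.84/10) = 6.081, G_3 = 10^(−6.88/10) = 0.2051
Friis cascade:
  F = 1.556 + (2.704 − 1)/138.0 + (6.081 − 1)/5012 = 1.569
NF = 10 log₁₀(1.569) = 1.96 dB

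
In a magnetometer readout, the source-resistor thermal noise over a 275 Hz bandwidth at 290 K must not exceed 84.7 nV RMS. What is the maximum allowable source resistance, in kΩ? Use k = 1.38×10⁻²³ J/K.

1.63 kΩ

Johnson–Nyquist: V_n = √(4kTRB) ⇒ R = V_n² / (4kTB)
4kTB = 4 × 1.38×10⁻²³ × 290 × 2.75×10² = 4.40×10⁻¹⁸
R = (8.47×10⁻⁸)² / 4.40×10⁻¹⁸ = 1.63×10³ Ω = 1.63 kΩ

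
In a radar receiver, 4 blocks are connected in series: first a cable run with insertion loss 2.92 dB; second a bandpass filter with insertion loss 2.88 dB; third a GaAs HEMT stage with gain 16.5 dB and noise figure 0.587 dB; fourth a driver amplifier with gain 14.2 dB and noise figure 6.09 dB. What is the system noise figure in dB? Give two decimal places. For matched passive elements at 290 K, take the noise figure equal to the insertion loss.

6.64 dB

Convert to linear (a loss of L dB is a gain of −L dB): F_i = 10^(NF_i/10), G_i = 10^(G_i,dB/10)
  Stage 1: F_1 = 10^(2.92/10) = 1.959, G_1 = 10^(−2.92/10) = 0.5105
  Stage 2: F_2 = 10^(2.88/10) = 1.941, G_2 = 10^(−2.88/10) = 0.5152
  Stage 3: F_3 = 10^(0.587/10) = 1.145, G_3 = 10^(16.5/10) = 44.67
  Stage 4: F_4 = 10^(6.09/10) = 4.064, G_4 = 10^(14.2/10) = 26.30
Friis cascade:
  F = 1.959 + (1.941 − 1)/0.5105 + (1.145 − 1)/0.2630 + (4.064 − 1)/11.75 = 4.613
NF = 10 log₁₀(4.613) = 6.64 dB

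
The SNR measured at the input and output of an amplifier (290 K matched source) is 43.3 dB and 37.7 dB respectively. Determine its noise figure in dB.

5.6 dB

NF (dB) = SNR_in(dB) − SNR_out(dB) when the source is at T₀
NF = 43.3 − 37.7 = 5.6 dB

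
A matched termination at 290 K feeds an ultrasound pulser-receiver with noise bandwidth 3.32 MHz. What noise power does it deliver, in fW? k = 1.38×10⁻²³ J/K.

P_n = kTB = 1.38×10⁻²³ × 290 × 3.32×10⁶ = 1.33×10⁻¹⁴ W = 13.3 fW

13.3 fW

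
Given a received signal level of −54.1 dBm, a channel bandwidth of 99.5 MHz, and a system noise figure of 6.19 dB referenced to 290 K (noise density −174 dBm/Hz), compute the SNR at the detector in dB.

Noise floor: N = −174 + 10 log₁₀(B) + NF
10 log₁₀(9.95×10⁷) = 79.98 dB
N = −174 + 79.98 + 6.19 = −87.83 dBm
SNR = P_sig − N = −54.1 − (−87.83) = 33.73 dB → 33.7 dB

33.7 dB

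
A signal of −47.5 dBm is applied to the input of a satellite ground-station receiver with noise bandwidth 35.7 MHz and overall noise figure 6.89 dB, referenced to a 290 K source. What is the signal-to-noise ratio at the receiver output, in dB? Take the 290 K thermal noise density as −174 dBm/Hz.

44.1 dB

Noise floor: N = −174 + 10 log₁₀(B) + NF
10 log₁₀(3.57×10⁷) = 75.53 dB
N = −174 + 75.53 + 6.89 = −91.58 dBm
SNR = P_sig − N = −47.5 − (−91.58) = 44.08 dB → 44.1 dB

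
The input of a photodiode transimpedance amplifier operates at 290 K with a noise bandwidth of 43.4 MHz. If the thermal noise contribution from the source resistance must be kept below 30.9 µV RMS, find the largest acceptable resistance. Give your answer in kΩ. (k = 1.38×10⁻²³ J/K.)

Johnson–Nyquist: V_n = √(4kTRB) ⇒ R = V_n² / (4kTB)
4kTB = 4 × 1.38×10⁻²³ × 290 × 4.34×10⁷ = 6.95×10⁻¹³
R = (3.09×10⁻⁵)² / 6.95×10⁻¹³ = 1.37×10³ Ω = 1.37 kΩ

1.37 kΩ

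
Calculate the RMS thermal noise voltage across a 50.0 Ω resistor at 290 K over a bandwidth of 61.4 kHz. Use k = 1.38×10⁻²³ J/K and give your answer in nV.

V_n = √(4kTRB)
4kTRB = 4 × 1.38×10⁻²³ × 290 × 5.00×10¹ × 6.14×10⁴ = 4.91×10⁻¹⁴ V²
V_n = √(4.91×10⁻¹⁴) = 2.22×10⁻⁷ V = 222 nV

222 nV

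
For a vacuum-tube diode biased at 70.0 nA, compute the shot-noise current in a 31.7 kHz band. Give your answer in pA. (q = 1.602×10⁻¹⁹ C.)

I_n = √(2qI·B)
2qI·B = 2 × 1.602×10⁻¹⁹ × 7.00×10⁻⁸ × 3.17×10⁴ = 7.11×10⁻²² A²
I_n = √(7.11×10⁻²²) = 2.67×10⁻¹¹ A = 26.7 pA

26.7 pA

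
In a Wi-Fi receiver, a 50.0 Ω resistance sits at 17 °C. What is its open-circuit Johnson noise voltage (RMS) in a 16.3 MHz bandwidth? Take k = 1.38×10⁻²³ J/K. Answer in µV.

T = 17 °C + 273.15 = 290.15 K
V_n = √(4kTRB)
4kTRB = 4 × 1.38×10⁻²³ × 290.15 × 5.00×10¹ × 1.63×10⁷ = 1.31×10⁻¹¹ V²
V_n = √(1.31×10⁻¹¹) = 3.61×10⁻⁶ V = 3.61 µV

3.61 µV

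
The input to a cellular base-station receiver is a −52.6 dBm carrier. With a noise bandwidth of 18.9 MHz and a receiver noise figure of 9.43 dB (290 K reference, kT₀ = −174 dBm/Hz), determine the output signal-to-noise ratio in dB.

Noise floor: N = −174 + 10 log₁₀(B) + NF
10 log₁₀(1.89×10⁷) = 72.76 dB
N = −174 + 72.76 + 9.43 = −91.81 dBm
SNR = P_sig − N = −52.6 − (−91.81) = 39.21 dB → 39.2 dB

39.2 dB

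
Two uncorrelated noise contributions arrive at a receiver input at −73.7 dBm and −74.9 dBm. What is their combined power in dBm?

Convert to linear, add, convert back:
P₁ = 4.27×10⁻¹¹ W, P₂ = 3.24×10⁻¹¹ W
P_tot = 7.50×10⁻¹¹ W → 10 log₁₀(P_tot / 10⁻³) = −71.2 dBm

−71.2 dBm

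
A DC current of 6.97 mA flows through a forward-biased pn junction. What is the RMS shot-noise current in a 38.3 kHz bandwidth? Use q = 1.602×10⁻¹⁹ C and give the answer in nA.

I_n = √(2qI·B)
2qI·B = 2 × 1.602×10⁻¹⁹ × 6.97×10⁻³ × 3.83×10⁴ = 8.55×10⁻¹⁷ A²
I_n = √(8.55×10⁻¹⁷) = 9.25×10⁻⁹ A = 9.25 nA

9.25 nA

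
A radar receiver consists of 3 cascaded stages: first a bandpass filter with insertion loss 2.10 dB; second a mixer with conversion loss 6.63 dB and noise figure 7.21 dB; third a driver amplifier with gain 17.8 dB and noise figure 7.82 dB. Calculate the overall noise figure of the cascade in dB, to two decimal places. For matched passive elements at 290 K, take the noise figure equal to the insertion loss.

16.65 dB

Convert to linear (a loss of L dB is a gain of −L dB): F_i = 10^(NF_i/10), G_i = 10^(G_i,dB/10)
  Stage 1: F_1 = 10^(2.10/10) = 1.622, G_1 = 10^(−2.10/10) = 0.6166
  Stage 2: F_2 = 10^(7.21/10) = 5.260, G_2 = 10^(−6.63/10) = 0.2173
  Stage 3: F_3 = 10^(7.82/10) = 6.053, G_3 = 10^(17.8/10) = 60.26
Friis cascade:
  F = 1.622 + (5.260 − 1)/0.6166 + (6.053 − 1)/0.1340 = 46.25
NF = 10 log₁₀(46.25) = 16.65 dB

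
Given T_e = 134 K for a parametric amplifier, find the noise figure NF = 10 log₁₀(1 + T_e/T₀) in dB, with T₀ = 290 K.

1.65 dB

F = 1 + T_e/T₀ = 1 + 134/290 = 1.46207
NF = 10 log₁₀(1.46207) = 1.65 dB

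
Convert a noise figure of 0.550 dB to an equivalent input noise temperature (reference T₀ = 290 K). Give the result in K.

F = 10^(0.550/10) = 1.13501
T_e = (F − 1)·T₀ = (1.13501 − 1) × 290 = 39.2 K

39.2 K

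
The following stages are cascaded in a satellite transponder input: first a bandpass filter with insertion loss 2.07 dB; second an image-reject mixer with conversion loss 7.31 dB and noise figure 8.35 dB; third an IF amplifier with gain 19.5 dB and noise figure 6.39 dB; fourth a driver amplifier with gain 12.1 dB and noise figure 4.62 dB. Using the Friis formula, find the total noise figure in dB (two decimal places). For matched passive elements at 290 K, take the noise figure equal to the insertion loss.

16.05 dB

Convert to linear (a loss of L dB is a gain of −L dB): F_i = 10^(NF_i/10), G_i = 10^(G_i,dB/10)
  Stage 1: F_1 = 10^(2.07/10) = 1.611, G_1 = 10^(−2.07/10) = 0.6209
  Stage 2: F_2 = 10^(8.35/10) = 6.839, G_2 = 10^(−7.31/10) = 0.1858
  Stage 3: F_3 = 10^(6.39/10) = 4.355, G_3 = 10^(19.5/10) = 89.13
  Stage 4: F_4 = 10^(4.62/10) = 2.897, G_4 = 10^(12.1/10) = 16.22
Friis cascade:
  F = 1.611 + (6.839 − 1)/0.6209 + (4.355 − 1)/0.1153 + (2.897 − 1)/10.28 = 40.29
NF = 10 log₁₀(40.29) = 16.05 dB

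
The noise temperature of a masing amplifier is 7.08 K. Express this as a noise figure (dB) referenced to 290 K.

F = 1 + T_e/T₀ = 1 + 7.08/290 = 1.02441
NF = 10 log₁₀(1.02441) = 0.105 dB

0.105 dB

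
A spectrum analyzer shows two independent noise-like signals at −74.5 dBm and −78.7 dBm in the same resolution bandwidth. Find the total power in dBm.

−73.1 dBm

Convert to linear, add, convert back:
P₁ = 3.55×10⁻¹¹ W, P₂ = 1.35×10⁻¹¹ W
P_tot = 4.90×10⁻¹¹ W → 10 log₁₀(P_tot / 10⁻³) = −73.1 dBm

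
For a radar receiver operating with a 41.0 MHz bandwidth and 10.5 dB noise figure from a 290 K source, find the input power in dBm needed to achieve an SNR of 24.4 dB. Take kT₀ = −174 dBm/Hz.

Sensitivity = −174 + 10 log₁₀(B) + NF + SNR_min
= −174 + 76.13 + 10.5 + 24.4
= −62.97 dBm → −63.0 dBm

−63.0 dBm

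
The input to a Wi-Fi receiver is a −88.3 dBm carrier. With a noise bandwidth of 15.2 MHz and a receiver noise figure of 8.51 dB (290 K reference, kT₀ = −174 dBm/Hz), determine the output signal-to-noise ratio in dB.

5.4 dB

Noise floor: N = −174 + 10 log₁₀(B) + NF
10 log₁₀(1.52×10⁷) = 71.82 dB
N = −174 + 71.82 + 8.51 = −93.67 dBm
SNR = P_sig − N = −88.3 − (−93.67) = 5.37 dB → 5.4 dB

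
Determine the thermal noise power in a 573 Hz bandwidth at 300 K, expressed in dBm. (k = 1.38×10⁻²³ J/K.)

−146.2 dBm

P_n = kTB = 1.38×10⁻²³ × 300 × 5.73×10² = 2.37×10⁻¹⁸ W
In dBm: 10 log₁₀(2.37×10⁻¹⁸ / 10⁻³) = −146.2 dBm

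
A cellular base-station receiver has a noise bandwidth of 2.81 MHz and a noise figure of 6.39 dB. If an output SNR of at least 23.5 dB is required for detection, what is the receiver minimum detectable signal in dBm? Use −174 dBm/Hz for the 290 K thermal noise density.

Sensitivity = −174 + 10 log₁₀(B) + NF + SNR_min
= −174 + 64.49 + 6.39 + 23.5
= −79.62 dBm → −79.6 dBm

−79.6 dBm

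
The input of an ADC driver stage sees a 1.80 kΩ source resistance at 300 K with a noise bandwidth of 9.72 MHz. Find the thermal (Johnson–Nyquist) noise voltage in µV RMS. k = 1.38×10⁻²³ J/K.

17.0 µV

V_n = √(4kTRB)
4kTRB = 4 × 1.38×10⁻²³ × 300 × 1.80×10³ × 9.72×10⁶ = 2.90×10⁻¹⁰ V²
V_n = √(2.90×10⁻¹⁰) = 1.70×10⁻⁵ V = 17.0 µV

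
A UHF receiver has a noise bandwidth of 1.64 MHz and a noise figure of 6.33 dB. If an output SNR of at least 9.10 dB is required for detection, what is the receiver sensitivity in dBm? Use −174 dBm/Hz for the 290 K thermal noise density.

Sensitivity = −174 + 10 log₁₀(B) + NF + SNR_min
= −174 + 62.15 + 6.33 + 9.10
= −96.42 dBm → −96.4 dBm

−96.4 dBm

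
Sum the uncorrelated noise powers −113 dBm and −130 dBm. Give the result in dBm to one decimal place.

−112.9 dBm

Convert to linear, add, convert back:
P₁ = 5.01×10⁻¹⁵ W, P₂ = 1.00×10⁻¹⁶ W
P_tot = 5.11×10⁻¹⁵ W → 10 log₁₀(P_tot / 10⁻³) = −112.9 dBm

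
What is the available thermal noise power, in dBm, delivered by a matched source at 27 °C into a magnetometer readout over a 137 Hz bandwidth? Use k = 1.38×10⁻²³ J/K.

T = 27 °C + 273.15 = 300.15 K
P_n = kTB = 1.38×10⁻²³ × 300.15 × 1.37×10² = 5.67×10⁻¹⁹ W
In dBm: 10 log₁₀(5.67×10⁻¹⁹ / 10⁻³) = −152.5 dBm

−152.5 dBm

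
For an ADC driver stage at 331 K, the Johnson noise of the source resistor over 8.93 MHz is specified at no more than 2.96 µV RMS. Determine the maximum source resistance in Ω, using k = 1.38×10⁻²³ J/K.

Johnson–Nyquist: V_n = √(4kTRB) ⇒ R = V_n² / (4kTB)
4kTB = 4 × 1.38×10⁻²³ × 331 × 8.93×10⁶ = 1.63×10⁻¹³
R = (2.96×10⁻⁶)² / 1.63×10⁻¹³ = 5.37×10¹ Ω = 53.7 Ω

53.7 Ω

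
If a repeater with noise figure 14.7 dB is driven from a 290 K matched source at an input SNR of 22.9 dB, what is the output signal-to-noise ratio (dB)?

8.2 dB

By definition F = SNR_in/SNR_out, so in dB: SNR_out = SNR_in − NF
SNR_out = 22.9 − 14.7 = 8.2 dB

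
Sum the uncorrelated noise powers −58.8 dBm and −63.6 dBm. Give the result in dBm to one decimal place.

Convert to linear, add, convert back:
P₁ = 1.32×10⁻⁹ W, P₂ = 4.37×10⁻¹⁰ W
P_tot = 1.75×10⁻⁹ W → 10 log₁₀(P_tot / 10⁻³) = −57.6 dBm

−57.6 dBm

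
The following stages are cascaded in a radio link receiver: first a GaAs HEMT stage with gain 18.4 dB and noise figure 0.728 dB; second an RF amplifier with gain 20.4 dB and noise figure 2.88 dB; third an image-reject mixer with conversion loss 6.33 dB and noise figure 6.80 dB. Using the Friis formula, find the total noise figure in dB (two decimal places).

0.78 dB

Convert to linear (a loss of L dB is a gain of −L dB): F_i = 10^(NF_i/10), G_i = 10^(G_i,dB/10)
  Stage 1: F_1 = 10^(0.728/10) = 1.182, G_1 = 10^(18.4/10) = 69.18
  Stage 2: F_2 = 10^(2.88/10) = 1.941, G_2 = 10^(20.4/10) = 109.6
  Stage 3: F_3 = 10^(6.80/10) = 4.786, G_3 = 10^(−6.33/10) = 0.2328
Friis cascade:
  F = 1.182 + (1.941 − 1)/69.18 + (4.786 − 1)/7586 = 1.197
NF = 10 log₁₀(1.197) = 0.78 dB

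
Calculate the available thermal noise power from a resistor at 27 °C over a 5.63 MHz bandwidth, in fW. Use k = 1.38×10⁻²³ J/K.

23.3 fW

T = 27 °C + 273.15 = 300.15 K
P_n = kTB = 1.38×10⁻²³ × 300.15 × 5.63×10⁶ = 2.33×10⁻¹⁴ W = 23.3 fW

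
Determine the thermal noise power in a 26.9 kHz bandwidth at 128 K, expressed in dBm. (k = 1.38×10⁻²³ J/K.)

−133.2 dBm

P_n = kTB = 1.38×10⁻²³ × 128 × 2.69×10⁴ = 4.75×10⁻¹⁷ W
In dBm: 10 log₁₀(4.75×10⁻¹⁷ / 10⁻³) = −133.2 dBm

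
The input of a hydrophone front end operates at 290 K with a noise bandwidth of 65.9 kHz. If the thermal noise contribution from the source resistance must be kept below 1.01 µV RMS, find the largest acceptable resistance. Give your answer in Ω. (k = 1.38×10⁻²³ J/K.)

Johnson–Nyquist: V_n = √(4kTRB) ⇒ R = V_n² / (4kTB)
4kTB = 4 × 1.38×10⁻²³ × 290 × 6.59×10⁴ = 1.05×10⁻¹⁵
R = (1.01×10⁻⁶)² / 1.05×10⁻¹⁵ = 9.67×10² Ω = 967 Ω

967 Ω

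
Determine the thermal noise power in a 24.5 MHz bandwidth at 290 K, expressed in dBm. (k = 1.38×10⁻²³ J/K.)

P_n = kTB = 1.38×10⁻²³ × 290 × 2.45×10⁷ = 9.80×10⁻¹⁴ W
In dBm: 10 log₁₀(9.80×10⁻¹⁴ / 10⁻³) = −100.1 dBm

−100.1 dBm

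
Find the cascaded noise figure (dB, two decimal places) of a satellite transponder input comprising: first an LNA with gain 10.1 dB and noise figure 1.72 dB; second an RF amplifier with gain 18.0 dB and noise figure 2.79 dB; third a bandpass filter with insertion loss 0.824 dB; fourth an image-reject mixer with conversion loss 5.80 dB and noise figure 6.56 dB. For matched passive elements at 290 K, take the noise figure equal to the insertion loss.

Convert to linear (a loss of L dB is a gain of −L dB): F_i = 10^(NF_i/10), G_i = 10^(G_i,dB/10)
  Stage 1: F_1 = 10^(1.72/10) = 1.486, G_1 = 10^(10.1/10) = 10.23
  Stage 2: F_2 = 10^(2.79/10) = 1.901, G_2 = 10^(18.0/10) = 63.10
  Stage 3: F_3 = 10^(0.824/10) = 1.209, G_3 = 10^(−0.824/10) = 0.8272
  Stage 4: F_4 = 10^(6.56/10) = 4.529, G_4 = 10^(−5.80/10) = 0.2630
Friis cascade:
  F = 1.486 + (1.901 − 1)/10.23 + (1.209 − 1)/645.7 + (4.529 − 1)/534.1 = 1.581
NF = 10 log₁₀(1.581) = 1.99 dB

1.99 dB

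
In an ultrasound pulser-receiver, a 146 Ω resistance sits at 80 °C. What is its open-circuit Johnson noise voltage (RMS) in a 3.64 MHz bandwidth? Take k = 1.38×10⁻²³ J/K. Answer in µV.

T = 80 °C + 273.15 = 353.15 K
V_n = √(4kTRB)
4kTRB = 4 × 1.38×10⁻²³ × 353.15 × 1.46×10² × 3.64×10⁶ = 1.04×10⁻¹¹ V²
V_n = √(1.04×10⁻¹¹) = 3.22×10⁻⁶ V = 3.22 µV

3.22 µV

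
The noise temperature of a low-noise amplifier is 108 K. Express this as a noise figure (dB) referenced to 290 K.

1.37 dB

F = 1 + T_e/T₀ = 1 + 108/290 = 1.37241
NF = 10 log₁₀(1.37241) = 1.37 dB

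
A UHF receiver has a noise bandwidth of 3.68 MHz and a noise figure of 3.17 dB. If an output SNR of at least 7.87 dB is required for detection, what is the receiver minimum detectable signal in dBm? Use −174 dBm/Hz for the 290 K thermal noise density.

Sensitivity = −174 + 10 log₁₀(B) + NF + SNR_min
= −174 + 65.66 + 3.17 + 7.87
= −97.30 dBm → −97.3 dBm

−97.3 dBm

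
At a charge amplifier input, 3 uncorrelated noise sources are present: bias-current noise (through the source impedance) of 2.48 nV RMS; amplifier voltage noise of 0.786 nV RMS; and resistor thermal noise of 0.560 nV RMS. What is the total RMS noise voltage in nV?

2.66 nV

Uncorrelated sources add in power (mean-square): V_tot = √(ΣV_i²)
V_tot = √[(2.48×10⁻⁹)² + (7.86×10⁻¹⁰)² + (5.60×10⁻¹⁰)²] = 2.66×10⁻⁹ V = 2.66 nV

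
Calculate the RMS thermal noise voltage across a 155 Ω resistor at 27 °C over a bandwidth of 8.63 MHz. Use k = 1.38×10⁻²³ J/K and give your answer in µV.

T = 27 °C + 273.15 = 300.15 K
V_n = √(4kTRB)
4kTRB = 4 × 1.38×10⁻²³ × 300.15 × 1.55×10² × 8.63×10⁶ = 2.22×10⁻¹¹ V²
V_n = √(2.22×10⁻¹¹) = 4.71×10⁻⁶ V = 4.71 µV

4.71 µV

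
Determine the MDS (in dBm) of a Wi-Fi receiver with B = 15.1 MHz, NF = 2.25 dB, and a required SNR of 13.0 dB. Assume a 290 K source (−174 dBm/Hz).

Sensitivity = −174 + 10 log₁₀(B) + NF + SNR_min
= −174 + 71.79 + 2.25 + 13.0
= −86.96 dBm → −87.0 dBm

−87.0 dBm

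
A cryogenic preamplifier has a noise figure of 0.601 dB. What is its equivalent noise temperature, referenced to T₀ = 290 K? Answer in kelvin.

F = 10^(0.601/10) = 1.14842
T_e = (F − 1)·T₀ = (1.14842 − 1) × 290 = 43.0 K

43.0 K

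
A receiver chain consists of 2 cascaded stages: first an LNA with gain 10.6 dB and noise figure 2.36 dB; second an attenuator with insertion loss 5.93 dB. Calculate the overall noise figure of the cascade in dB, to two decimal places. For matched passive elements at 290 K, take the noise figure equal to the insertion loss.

Convert to linear (a loss of L dB is a gain of −L dB): F_i = 10^(NF_i/10), G_i = 10^(G_i,dB/10)
  Stage 1: F_1 = 10^(2.36/10) = 1.722, G_1 = 10^(10.6/10) = 11.48
  Stage 2: F_2 = 10^(5.93/10) = 3.917, G_2 = 10^(−5.93/10) = 0.2553
Friis cascade:
  F = 1.722 + (3.917 − 1)/11.48 = 1.976
NF = 10 log₁₀(1.976) = 2.96 dB

2.96 dB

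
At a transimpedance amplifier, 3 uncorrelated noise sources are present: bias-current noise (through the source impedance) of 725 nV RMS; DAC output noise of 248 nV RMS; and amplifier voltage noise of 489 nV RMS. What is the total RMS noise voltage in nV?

Uncorrelated sources add in power (mean-square): V_tot = √(ΣV_i²)
V_tot = √[(7.25×10⁻⁷)² + (2.48×10⁻⁷)² + (4.89×10⁻⁷)²] = 9.09×10⁻⁷ V = 909 nV

909 nV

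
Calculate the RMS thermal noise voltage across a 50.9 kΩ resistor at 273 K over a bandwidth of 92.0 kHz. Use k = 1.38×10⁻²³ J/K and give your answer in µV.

8.40 µV

V_n = √(4kTRB)
4kTRB = 4 × 1.38×10⁻²³ × 273 × 5.09×10⁴ × 9.20×10⁴ = 7.06×10⁻¹¹ V²
V_n = √(7.06×10⁻¹¹) = 8.40×10⁻⁶ V = 8.40 µV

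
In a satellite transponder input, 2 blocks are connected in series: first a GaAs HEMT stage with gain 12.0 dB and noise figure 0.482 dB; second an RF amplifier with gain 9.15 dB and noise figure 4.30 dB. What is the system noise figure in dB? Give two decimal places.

0.88 dB

Convert to linear (a loss of L dB is a gain of −L dB): F_i = 10^(NF_i/10), G_i = 10^(G_i,dB/10)
  Stage 1: F_1 = 10^(0.482/10) = 1.117, G_1 = 10^(12.0/10) = 15.85
  Stage 2: F_2 = 10^(4.30/10) = 2.692, G_2 = 10^(9.15/10) = 8.222
Friis cascade:
  F = 1.117 + (2.692 − 1)/15.85 = 1.224
NF = 10 log₁₀(1.224) = 0.88 dB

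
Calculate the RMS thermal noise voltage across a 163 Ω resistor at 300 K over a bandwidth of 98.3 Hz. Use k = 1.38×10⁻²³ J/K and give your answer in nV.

V_n = √(4kTRB)
4kTRB = 4 × 1.38×10⁻²³ × 300 × 1.63×10² × 9.83×10¹ = 2.65×10⁻¹⁶ V²
V_n = √(2.65×10⁻¹⁶) = 1.63×10⁻⁸ V = 16.3 nV

16.3 nV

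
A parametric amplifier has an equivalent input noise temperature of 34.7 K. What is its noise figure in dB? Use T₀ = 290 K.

F = 1 + T_e/T₀ = 1 + 34.7/290 = 1.11966
NF = 10 log₁₀(1.11966) = 0.491 dB

0.491 dB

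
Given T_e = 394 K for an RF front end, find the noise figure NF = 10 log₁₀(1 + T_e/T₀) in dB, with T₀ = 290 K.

F = 1 + T_e/T₀ = 1 + 394/290 = 2.35862
NF = 10 log₁₀(2.35862) = 3.73 dB

3.73 dB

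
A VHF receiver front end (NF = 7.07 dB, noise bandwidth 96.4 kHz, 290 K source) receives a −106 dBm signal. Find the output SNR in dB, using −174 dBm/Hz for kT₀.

Noise floor: N = −174 + 10 log₁₀(B) + NF
10 log₁₀(9.64×10⁴) = 49.84 dB
N = −174 + 49.84 + 7.07 = −117.09 dBm
SNR = P_sig − N = −106 − (−117.09) = 11.09 dB → 11.1 dB

11.1 dB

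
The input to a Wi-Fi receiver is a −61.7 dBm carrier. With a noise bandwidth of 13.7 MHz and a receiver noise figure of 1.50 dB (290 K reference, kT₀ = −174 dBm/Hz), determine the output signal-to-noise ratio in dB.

Noise floor: N = −174 + 10 log₁₀(B) + NF
10 log₁₀(1.37×10⁷) = 71.37 dB
N = −174 + 71.37 + 1.50 = −101.13 dBm
SNR = P_sig − N = −61.7 − (−101.13) = 39.43 dB → 39.4 dB

39.4 dB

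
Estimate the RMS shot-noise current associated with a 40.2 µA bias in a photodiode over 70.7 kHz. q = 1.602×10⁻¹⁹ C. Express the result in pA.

954 pA

I_n = √(2qI·B)
2qI·B = 2 × 1.602×10⁻¹⁹ × 4.02×10⁻⁵ × 7.07×10⁴ = 9.11×10⁻¹⁹ A²
I_n = √(9.11×10⁻¹⁹) = 9.54×10⁻¹⁰ A = 954 pA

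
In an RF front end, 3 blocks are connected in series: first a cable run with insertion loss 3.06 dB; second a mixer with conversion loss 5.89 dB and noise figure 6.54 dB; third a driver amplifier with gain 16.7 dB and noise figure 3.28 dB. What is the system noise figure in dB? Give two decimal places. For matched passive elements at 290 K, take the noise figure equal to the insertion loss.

Convert to linear (a loss of L dB is a gain of −L dB): F_i = 10^(NF_i/10), G_i = 10^(G_i,dB/10)
  Stage 1: F_1 = 10^(3.06/10) = 2.023, G_1 = 10^(−3.06/10) = 0.4943
  Stage 2: F_2 = 10^(6.54/10) = 4.508, G_2 = 10^(−5.89/10) = 0.2576
  Stage 3: F_3 = 10^(3.28/10) = 2.128, G_3 = 10^(16.7/10) = 46.77
Friis cascade:
  F = 2.023 + (4.508 − 1)/0.4943 + (2.128 − 1)/0.1274 = 17.98
NF = 10 log₁₀(17.98) = 12.55 dB

12.55 dB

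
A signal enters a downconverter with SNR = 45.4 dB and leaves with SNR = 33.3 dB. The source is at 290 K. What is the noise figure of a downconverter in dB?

12.1 dB

NF (dB) = SNR_in(dB) − SNR_out(dB) when the source is at T₀
NF = 45.4 − 33.3 = 12.1 dB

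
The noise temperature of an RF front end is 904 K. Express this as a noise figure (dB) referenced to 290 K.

F = 1 + T_e/T₀ = 1 + 904/290 = 4.11724
NF = 10 log₁₀(4.11724) = 6.15 dB

6.15 dB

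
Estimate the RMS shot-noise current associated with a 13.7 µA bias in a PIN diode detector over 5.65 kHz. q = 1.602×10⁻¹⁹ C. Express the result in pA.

I_n = √(2qI·B)
2qI·B = 2 × 1.602×10⁻¹⁹ × 1.37×10⁻⁵ × 5.65×10³ = 2.48×10⁻²⁰ A²
I_n = √(2.48×10⁻²⁰) = 1.57×10⁻¹⁰ A = 157 pA

157 pA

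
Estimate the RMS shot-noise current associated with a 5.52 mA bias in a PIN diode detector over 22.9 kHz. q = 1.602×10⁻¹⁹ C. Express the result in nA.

6.36 nA

I_n = √(2qI·B)
2qI·B = 2 × 1.602×10⁻¹⁹ × 5.52×10⁻³ × 2.29×10⁴ = 4.05×10⁻¹⁷ A²
I_n = √(4.05×10⁻¹⁷) = 6.36×10⁻⁹ A = 6.36 nA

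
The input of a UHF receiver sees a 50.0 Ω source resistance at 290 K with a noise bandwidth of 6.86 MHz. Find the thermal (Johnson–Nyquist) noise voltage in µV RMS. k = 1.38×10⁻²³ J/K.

2.34 µV

V_n = √(4kTRB)
4kTRB = 4 × 1.38×10⁻²³ × 290 × 5.00×10¹ × 6.86×10⁶ = 5.49×10⁻¹² V²
V_n = √(5.49×10⁻¹²) = 2.34×10⁻⁶ V = 2.34 µV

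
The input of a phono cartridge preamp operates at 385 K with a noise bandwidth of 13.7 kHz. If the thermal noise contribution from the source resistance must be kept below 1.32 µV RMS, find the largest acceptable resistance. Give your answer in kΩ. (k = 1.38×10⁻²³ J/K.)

5.98 kΩ

Johnson–Nyquist: V_n = √(4kTRB) ⇒ R = V_n² / (4kTB)
4kTB = 4 × 1.38×10⁻²³ × 385 × 1.37×10⁴ = 2.91×10⁻¹⁶
R = (1.32×10⁻⁶)² / 2.91×10⁻¹⁶ = 5.98×10³ Ω = 5.98 kΩ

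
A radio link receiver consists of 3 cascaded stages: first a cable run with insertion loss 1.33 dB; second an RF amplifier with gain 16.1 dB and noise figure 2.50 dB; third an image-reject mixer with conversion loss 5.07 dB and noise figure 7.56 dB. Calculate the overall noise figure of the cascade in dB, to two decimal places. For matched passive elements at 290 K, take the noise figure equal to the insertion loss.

4.10 dB

Convert to linear (a loss of L dB is a gain of −L dB): F_i = 10^(NF_i/10), G_i = 10^(G_i,dB/10)
  Stage 1: F_1 = 10^(1.33/10) = 1.358, G_1 = 10^(−1.33/10) = 0.7362
  Stage 2: F_2 = 10^(2.50/10) = 1.778, G_2 = 10^(16.1/10) = 40.74
  Stage 3: F_3 = 10^(7.56/10) = 5.702, G_3 = 10^(−5.07/10) = 0.3112
Friis cascade:
  F = 1.358 + (1.778 − 1)/0.7362 + (5.702 − 1)/29.99 = 2.572
NF = 10 log₁₀(2.572) = 4.10 dB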